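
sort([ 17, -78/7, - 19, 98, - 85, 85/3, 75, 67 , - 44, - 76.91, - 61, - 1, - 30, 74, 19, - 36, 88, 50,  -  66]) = [ - 85, - 76.91,-66, - 61, - 44 , - 36, - 30, - 19,  -  78/7, - 1, 17, 19, 85/3, 50,  67,74,  75 , 88 , 98 ] 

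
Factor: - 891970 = -2^1 * 5^1*191^1*467^1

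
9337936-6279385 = 3058551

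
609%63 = 42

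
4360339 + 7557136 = 11917475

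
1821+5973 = 7794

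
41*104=4264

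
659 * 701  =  461959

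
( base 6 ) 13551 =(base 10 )2155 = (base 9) 2854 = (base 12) 12b7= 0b100001101011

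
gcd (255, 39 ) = 3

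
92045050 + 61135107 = 153180157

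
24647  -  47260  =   - 22613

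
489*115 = 56235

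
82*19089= 1565298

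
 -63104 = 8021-71125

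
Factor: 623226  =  2^1*3^1*241^1*431^1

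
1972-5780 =  -  3808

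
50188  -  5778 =44410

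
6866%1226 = 736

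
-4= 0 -4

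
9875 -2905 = 6970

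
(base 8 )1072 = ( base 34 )gq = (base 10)570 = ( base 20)18a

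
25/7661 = 25/7661 = 0.00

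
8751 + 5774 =14525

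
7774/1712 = 4 + 463/856 = 4.54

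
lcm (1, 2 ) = 2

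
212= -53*(  -  4) 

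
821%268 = 17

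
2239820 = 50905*44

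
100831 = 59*1709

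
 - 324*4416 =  - 1430784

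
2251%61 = 55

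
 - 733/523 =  - 2  +  313/523 = - 1.40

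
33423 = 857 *39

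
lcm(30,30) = 30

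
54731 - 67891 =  - 13160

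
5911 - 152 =5759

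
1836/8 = 459/2 = 229.50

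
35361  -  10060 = 25301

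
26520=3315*8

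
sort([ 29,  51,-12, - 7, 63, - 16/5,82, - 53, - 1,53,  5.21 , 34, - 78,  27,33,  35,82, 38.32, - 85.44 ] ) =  [ - 85.44, - 78,-53,-12, - 7, - 16/5,  -  1,  5.21, 27,29 , 33, 34, 35 , 38.32, 51,53 , 63, 82,82 ]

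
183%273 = 183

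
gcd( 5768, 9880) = 8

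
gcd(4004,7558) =2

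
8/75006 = 4/37503 = 0.00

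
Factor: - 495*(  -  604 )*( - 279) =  - 2^2*3^4 * 5^1*11^1*31^1 * 151^1 = - 83415420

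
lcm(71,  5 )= 355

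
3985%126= 79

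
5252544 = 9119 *576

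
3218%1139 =940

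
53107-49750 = 3357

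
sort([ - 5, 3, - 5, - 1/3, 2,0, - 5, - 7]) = [ - 7,-5, - 5, - 5,  -  1/3, 0,2,  3] 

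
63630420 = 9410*6762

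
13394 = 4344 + 9050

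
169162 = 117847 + 51315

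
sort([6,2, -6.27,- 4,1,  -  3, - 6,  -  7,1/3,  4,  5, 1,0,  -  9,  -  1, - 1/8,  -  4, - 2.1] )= [ - 9 , - 7,- 6.27,-6,- 4,-4,- 3, - 2.1, - 1, -1/8, 0,1/3,1,  1, 2,4,5, 6 ] 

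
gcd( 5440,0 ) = 5440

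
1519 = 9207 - 7688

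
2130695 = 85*25067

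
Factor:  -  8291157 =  - 3^1*7^1*394817^1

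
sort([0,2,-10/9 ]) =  [-10/9, 0,  2]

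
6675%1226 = 545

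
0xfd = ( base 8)375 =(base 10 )253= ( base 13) 166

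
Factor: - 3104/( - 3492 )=8/9=2^3*3^( - 2)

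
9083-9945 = -862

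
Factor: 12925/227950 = 11/194 = 2^(-1 )*11^1 * 97^( -1)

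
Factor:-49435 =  - 5^1* 9887^1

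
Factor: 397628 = 2^2 * 7^1 *11^1*1291^1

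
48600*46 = 2235600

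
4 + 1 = 5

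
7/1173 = 7/1173 = 0.01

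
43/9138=43/9138 = 0.00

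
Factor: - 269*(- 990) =266310= 2^1*3^2*5^1  *  11^1*269^1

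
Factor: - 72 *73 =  - 5256  =  - 2^3*3^2*73^1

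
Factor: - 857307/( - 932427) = 3^( - 1)*11^1*83^1*331^( - 1) = 913/993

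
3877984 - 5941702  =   - 2063718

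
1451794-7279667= - 5827873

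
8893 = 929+7964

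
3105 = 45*69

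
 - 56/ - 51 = 56/51=1.10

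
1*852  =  852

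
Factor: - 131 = - 131^1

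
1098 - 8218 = - 7120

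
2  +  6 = 8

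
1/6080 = 1/6080= 0.00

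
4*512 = 2048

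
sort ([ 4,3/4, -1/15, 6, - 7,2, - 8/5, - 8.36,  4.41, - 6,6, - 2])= [ - 8.36, - 7, - 6, - 2,  -  8/5,-1/15,3/4,2,  4, 4.41,6,6]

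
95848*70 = 6709360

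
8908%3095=2718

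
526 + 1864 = 2390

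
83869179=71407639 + 12461540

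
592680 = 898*660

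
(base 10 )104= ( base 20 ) 54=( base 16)68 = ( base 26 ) 40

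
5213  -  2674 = 2539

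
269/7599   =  269/7599 =0.04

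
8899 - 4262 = 4637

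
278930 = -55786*(-5 )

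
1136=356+780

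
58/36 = 29/18 = 1.61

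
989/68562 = 989/68562 = 0.01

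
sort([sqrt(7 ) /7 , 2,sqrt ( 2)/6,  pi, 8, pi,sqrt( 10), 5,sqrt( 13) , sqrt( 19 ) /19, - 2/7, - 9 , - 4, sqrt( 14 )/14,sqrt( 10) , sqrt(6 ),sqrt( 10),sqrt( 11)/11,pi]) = [ - 9, - 4,- 2/7, sqrt(19 ) /19,sqrt(2) /6, sqrt( 14 ) /14, sqrt (11)/11,sqrt(7 ) /7, 2, sqrt(6), pi,pi, pi, sqrt(10) , sqrt(10 ),sqrt( 10),  sqrt( 13),  5,8] 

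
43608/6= 7268 =7268.00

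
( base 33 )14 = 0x25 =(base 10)37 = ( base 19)1I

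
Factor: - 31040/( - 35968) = 485/562 =2^( - 1 ) * 5^1 * 97^1 * 281^( - 1 ) 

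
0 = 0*88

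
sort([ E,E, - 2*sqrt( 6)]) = [ - 2*sqrt( 6 ),E , E ] 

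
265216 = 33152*8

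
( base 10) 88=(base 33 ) 2m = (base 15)5D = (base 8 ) 130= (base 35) 2I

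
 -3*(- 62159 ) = 186477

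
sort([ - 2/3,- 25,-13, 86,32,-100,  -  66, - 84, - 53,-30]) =[-100, - 84,-66, - 53, - 30, - 25,-13, -2/3,32, 86] 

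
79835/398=200 + 235/398 = 200.59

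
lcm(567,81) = 567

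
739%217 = 88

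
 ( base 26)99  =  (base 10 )243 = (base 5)1433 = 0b11110011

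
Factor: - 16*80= -1280 = - 2^8 * 5^1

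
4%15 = 4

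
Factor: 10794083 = 10794083^1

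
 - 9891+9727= - 164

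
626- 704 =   -  78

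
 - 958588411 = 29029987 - 987618398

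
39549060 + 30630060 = 70179120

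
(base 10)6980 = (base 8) 15504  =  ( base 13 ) 323c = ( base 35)5OF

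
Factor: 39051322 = 2^1* 1213^1*16097^1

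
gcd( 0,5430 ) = 5430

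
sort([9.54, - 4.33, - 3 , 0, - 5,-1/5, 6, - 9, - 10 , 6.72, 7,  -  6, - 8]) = [ - 10, - 9, - 8, - 6, - 5, - 4.33, - 3, - 1/5, 0, 6, 6.72,7 , 9.54]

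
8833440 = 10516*840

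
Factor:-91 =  - 7^1*13^1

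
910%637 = 273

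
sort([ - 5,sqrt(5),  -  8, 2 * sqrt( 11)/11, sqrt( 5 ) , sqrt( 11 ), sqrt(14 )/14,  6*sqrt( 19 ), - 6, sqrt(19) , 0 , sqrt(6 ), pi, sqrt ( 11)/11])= [  -  8, - 6, - 5, 0,sqrt (14)/14, sqrt ( 11)/11, 2*sqrt ( 11 ) /11,sqrt(5 ), sqrt( 5 ), sqrt (6 ), pi, sqrt( 11 ),sqrt ( 19 ),6*sqrt (19) ]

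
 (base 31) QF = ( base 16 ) 335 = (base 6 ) 3445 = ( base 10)821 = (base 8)1465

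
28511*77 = 2195347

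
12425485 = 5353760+7071725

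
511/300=1 + 211/300  =  1.70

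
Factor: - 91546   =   - 2^1*7^1*13^1*503^1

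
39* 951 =37089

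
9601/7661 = 1 + 1940/7661=1.25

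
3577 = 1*3577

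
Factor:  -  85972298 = -2^1*17^2*23^1*29^1 * 223^1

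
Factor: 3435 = 3^1*5^1*229^1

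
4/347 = 4/347 = 0.01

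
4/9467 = 4/9467 = 0.00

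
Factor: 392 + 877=1269 = 3^3*47^1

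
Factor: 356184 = 2^3*3^3*17^1*97^1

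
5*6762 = 33810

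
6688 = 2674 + 4014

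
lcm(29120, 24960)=174720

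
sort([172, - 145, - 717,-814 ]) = [ - 814 , - 717,  -  145, 172]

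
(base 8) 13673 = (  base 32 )5tr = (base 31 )69u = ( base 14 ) 22DD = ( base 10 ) 6075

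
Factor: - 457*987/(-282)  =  2^( - 1)*7^1*457^1 = 3199/2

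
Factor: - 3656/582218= -2^2*7^( - 2)*13^ ( - 1)= -  4/637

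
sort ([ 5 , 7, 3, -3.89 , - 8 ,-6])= [-8,  -  6, - 3.89, 3,5, 7 ] 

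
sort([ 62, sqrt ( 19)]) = [sqrt ( 19), 62]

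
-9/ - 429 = 3/143 =0.02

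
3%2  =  1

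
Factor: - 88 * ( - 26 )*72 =164736 = 2^7*3^2*11^1 * 13^1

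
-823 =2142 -2965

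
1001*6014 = 6020014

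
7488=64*117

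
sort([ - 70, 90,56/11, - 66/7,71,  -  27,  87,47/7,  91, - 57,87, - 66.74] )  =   [ - 70, - 66.74, - 57, - 27, - 66/7,56/11,  47/7,71,87,87,90,91] 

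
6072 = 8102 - 2030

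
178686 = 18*9927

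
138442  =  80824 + 57618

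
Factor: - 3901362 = - 2^1*3^1 * 650227^1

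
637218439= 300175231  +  337043208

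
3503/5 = 700 + 3/5 = 700.60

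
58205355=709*82095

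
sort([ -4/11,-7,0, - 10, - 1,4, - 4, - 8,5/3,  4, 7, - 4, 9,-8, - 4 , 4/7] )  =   [-10, - 8, - 8,  -  7,-4, - 4,  -  4,  -  1 ,  -  4/11, 0, 4/7, 5/3,  4,  4, 7,9] 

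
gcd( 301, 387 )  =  43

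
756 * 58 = 43848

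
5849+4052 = 9901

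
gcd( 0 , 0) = 0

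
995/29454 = 995/29454  =  0.03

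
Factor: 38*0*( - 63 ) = 0 = 0^1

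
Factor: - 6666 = - 2^1*3^1*11^1*101^1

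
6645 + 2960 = 9605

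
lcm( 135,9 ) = 135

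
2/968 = 1/484 =0.00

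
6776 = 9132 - 2356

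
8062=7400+662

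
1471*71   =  104441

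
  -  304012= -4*76003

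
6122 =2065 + 4057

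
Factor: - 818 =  - 2^1*409^1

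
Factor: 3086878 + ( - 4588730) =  - 1501852= -2^2*11^2*29^1*107^1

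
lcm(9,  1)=9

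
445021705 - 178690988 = 266330717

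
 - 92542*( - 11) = 1017962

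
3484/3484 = 1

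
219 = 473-254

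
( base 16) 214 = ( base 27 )JJ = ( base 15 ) 257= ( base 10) 532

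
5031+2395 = 7426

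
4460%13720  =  4460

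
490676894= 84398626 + 406278268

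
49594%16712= 16170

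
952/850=28/25 = 1.12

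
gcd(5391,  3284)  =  1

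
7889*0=0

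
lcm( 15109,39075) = 1133175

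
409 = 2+407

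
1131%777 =354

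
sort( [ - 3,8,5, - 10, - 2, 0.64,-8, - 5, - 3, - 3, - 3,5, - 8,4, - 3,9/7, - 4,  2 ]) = [ - 10, - 8, - 8, - 5 ,  -  4, - 3,  -  3, - 3, - 3, - 3, - 2,0.64, 9/7 , 2 , 4, 5, 5 , 8] 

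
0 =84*0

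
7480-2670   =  4810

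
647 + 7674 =8321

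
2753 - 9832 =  - 7079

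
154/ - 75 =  - 154/75 = - 2.05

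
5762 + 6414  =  12176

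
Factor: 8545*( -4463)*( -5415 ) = 206508254025=3^1*5^2*19^2*1709^1*4463^1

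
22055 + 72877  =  94932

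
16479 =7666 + 8813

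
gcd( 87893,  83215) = 1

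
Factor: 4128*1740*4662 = 33485840640 = 2^8*3^4 * 5^1*7^1* 29^1*37^1 * 43^1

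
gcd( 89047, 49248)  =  1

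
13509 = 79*171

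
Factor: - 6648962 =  - 2^1 * 97^1 * 34273^1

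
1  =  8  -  7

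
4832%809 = 787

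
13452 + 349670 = 363122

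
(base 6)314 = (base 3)11101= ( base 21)5d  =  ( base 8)166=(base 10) 118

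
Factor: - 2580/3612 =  - 5/7  =  - 5^1*7^(-1) 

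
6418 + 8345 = 14763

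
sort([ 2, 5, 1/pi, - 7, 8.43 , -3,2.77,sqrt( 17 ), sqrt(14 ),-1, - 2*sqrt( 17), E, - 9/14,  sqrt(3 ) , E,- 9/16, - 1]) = [  -  2 * sqrt ( 17), - 7,- 3 ,-1, - 1,-9/14,- 9/16, 1/pi, sqrt(3 ), 2, E, E,2.77,  sqrt (14 ), sqrt(17 ),5,8.43] 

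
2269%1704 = 565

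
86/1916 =43/958 =0.04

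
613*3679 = 2255227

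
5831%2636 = 559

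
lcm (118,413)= 826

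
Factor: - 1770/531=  - 2^1*3^(-1)*5^1  =  - 10/3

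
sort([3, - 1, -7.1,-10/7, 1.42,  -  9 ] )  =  [ - 9, - 7.1, - 10/7, - 1,  1.42, 3]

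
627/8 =78 + 3/8=78.38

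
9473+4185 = 13658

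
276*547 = 150972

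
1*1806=1806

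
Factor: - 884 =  - 2^2*13^1*17^1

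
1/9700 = 1/9700= 0.00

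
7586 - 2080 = 5506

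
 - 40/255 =- 8/51 = - 0.16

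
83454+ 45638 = 129092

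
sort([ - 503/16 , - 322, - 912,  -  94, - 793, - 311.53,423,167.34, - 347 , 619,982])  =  [ - 912, - 793,-347 , - 322,-311.53, - 94, - 503/16,167.34,423,619,982] 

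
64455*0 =0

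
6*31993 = 191958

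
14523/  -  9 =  - 1614 + 1/3 = - 1613.67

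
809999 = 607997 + 202002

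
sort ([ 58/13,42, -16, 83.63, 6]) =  [ - 16,  58/13, 6,42, 83.63]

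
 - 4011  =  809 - 4820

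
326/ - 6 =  - 55 + 2/3 = - 54.33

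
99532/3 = 99532/3 = 33177.33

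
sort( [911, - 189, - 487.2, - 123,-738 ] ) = [-738, - 487.2, - 189, - 123,911 ] 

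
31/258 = 31/258 = 0.12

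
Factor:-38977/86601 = -3^( - 1)*28867^(-1)*38977^1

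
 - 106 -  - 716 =610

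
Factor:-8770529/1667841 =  - 3^( -1)*7^(-1) * 43^ (-1)*47^1*191^1 * 977^1*1847^( - 1)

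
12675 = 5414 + 7261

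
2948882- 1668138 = 1280744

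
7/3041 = 7/3041 = 0.00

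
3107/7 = 3107/7 =443.86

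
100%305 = 100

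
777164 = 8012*97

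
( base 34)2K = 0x58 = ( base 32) 2o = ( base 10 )88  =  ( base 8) 130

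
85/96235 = 17/19247 = 0.00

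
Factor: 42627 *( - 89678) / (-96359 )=3822704106/96359  =  2^1*3^1*13^1 * 167^( - 1)*577^ (  -  1)*1093^1*44839^1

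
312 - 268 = 44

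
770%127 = 8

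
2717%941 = 835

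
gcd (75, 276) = 3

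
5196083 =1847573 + 3348510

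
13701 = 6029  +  7672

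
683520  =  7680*89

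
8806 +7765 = 16571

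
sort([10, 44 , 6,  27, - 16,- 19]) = [ - 19, - 16, 6, 10 , 27, 44] 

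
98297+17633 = 115930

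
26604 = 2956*9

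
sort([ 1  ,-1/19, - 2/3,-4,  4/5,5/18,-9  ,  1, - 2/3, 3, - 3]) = [  -  9, - 4,  -  3, - 2/3, - 2/3, - 1/19,5/18, 4/5,1,1,3 ]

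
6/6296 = 3/3148 = 0.00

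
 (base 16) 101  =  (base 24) ah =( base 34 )7J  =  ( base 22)bf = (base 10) 257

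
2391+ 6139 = 8530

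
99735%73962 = 25773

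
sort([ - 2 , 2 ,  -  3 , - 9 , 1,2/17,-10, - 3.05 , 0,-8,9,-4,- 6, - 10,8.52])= [-10,  -  10,-9, - 8 , - 6, - 4,-3.05, - 3, - 2,0, 2/17,  1, 2,  8.52,9]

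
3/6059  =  3/6059 = 0.00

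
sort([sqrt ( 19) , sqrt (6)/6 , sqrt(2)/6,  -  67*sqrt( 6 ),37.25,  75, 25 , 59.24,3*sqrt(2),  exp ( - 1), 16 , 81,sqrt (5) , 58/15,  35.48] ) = [ - 67*sqrt ( 6) , sqrt( 2)/6,exp( - 1 ), sqrt(6 )/6, sqrt(5), 58/15, 3*sqrt(2)  ,  sqrt( 19),  16,25 , 35.48,  37.25,  59.24,  75,81 ] 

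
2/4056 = 1/2028 = 0.00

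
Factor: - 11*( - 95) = 1045 = 5^1*11^1*19^1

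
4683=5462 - 779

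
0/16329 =0=0.00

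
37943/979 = 38+741/979 = 38.76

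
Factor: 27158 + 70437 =5^1  *131^1*149^1 = 97595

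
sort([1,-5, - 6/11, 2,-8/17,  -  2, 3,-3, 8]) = [- 5,  -  3, - 2 ,-6/11,  -  8/17 , 1 , 2, 3,8]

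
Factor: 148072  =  2^3*83^1*223^1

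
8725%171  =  4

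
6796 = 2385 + 4411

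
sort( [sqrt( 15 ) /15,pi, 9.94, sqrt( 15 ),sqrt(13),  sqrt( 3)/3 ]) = [sqrt( 15 )/15, sqrt (3 ) /3, pi,sqrt( 13),sqrt ( 15), 9.94 ] 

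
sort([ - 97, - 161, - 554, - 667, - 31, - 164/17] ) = [ - 667, - 554 , - 161, - 97, - 31, - 164/17] 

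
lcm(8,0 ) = 0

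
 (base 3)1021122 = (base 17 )340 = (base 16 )3a7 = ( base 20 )26f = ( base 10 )935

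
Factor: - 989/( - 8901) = 1/9 = 3^( - 2)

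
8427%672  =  363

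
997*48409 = 48263773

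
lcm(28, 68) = 476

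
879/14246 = 879/14246=0.06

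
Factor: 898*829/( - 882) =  - 3^( - 2)*7^( - 2)* 449^1*829^1 = -372221/441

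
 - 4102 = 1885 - 5987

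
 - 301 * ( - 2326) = 700126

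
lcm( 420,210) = 420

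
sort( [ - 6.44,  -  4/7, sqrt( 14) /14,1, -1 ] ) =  [  -  6.44, - 1,- 4/7,  sqrt(14 )/14,1]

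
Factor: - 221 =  - 13^1*17^1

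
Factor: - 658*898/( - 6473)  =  590884/6473 = 2^2 * 7^1*47^1*449^1*6473^( - 1) 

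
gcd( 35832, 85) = 1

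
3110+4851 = 7961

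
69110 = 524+68586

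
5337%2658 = 21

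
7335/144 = 815/16 = 50.94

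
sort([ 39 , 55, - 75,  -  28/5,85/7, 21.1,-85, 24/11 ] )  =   [- 85, - 75, - 28/5,  24/11,85/7,  21.1,39, 55 ]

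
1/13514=1/13514 = 0.00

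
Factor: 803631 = 3^1*267877^1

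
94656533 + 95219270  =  189875803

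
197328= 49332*4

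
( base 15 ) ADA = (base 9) 3327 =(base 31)2H6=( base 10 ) 2455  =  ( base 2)100110010111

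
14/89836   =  7/44918 = 0.00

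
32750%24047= 8703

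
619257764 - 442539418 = 176718346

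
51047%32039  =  19008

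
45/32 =1 + 13/32 =1.41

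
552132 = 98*5634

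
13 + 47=60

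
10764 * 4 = 43056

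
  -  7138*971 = -6930998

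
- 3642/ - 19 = 3642/19 = 191.68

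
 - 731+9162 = 8431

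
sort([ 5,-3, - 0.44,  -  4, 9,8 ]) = [  -  4 , - 3,-0.44,5,  8  ,  9 ] 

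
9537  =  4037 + 5500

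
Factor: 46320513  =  3^1*15440171^1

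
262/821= 262/821= 0.32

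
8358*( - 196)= -1638168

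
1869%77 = 21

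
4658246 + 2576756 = 7235002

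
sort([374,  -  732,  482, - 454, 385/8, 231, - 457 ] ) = [ - 732, -457 ,-454,385/8 , 231,374,  482 ]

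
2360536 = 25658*92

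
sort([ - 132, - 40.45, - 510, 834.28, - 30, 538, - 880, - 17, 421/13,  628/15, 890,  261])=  [ - 880, - 510, - 132, - 40.45, - 30 , - 17, 421/13, 628/15, 261 , 538,  834.28, 890 ]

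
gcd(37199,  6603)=1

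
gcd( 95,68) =1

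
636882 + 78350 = 715232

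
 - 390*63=- 24570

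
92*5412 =497904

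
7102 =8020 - 918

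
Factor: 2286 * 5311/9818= 6070473/4909 = 3^2 * 47^1*113^1 * 127^1*4909^( - 1) 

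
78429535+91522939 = 169952474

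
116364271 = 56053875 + 60310396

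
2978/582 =5 + 34/291 = 5.12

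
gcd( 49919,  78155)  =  1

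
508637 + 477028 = 985665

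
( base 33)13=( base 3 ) 1100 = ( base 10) 36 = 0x24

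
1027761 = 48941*21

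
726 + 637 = 1363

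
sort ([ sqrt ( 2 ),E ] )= [sqrt( 2 ),E]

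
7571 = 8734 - 1163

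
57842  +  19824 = 77666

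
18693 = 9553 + 9140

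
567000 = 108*5250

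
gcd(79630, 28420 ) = 10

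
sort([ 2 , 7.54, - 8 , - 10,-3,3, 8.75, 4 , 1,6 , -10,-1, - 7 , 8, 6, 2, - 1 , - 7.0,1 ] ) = [- 10 , - 10,- 8, - 7, - 7.0 , - 3 , - 1, - 1, 1 , 1, 2,2,3,4, 6,6, 7.54, 8 , 8.75 ] 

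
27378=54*507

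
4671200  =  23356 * 200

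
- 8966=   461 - 9427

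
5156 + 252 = 5408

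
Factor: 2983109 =17^1*379^1*463^1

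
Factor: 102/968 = 2^( - 2 ) *3^1*11^ ( - 2) * 17^1=   51/484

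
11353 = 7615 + 3738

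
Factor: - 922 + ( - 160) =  - 2^1*541^1 = - 1082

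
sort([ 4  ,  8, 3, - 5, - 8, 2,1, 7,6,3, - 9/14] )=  [ - 8,-5, - 9/14,1, 2, 3,  3,  4, 6, 7, 8 ]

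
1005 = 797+208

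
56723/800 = 56723/800 = 70.90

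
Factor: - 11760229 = -13^1*904633^1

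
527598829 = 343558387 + 184040442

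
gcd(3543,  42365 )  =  1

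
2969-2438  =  531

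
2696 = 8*337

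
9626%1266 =764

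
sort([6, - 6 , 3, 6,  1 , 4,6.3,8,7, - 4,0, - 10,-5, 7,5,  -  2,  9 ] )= [-10,  -  6, - 5,-4, -2,0, 1,3, 4,5 , 6,  6, 6.3 , 7,7 , 8, 9]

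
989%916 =73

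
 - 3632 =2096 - 5728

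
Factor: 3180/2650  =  2^1 * 3^1* 5^ ( - 1)  =  6/5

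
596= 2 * 298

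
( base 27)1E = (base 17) 27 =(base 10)41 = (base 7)56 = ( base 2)101001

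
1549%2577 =1549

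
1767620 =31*57020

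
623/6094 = 623/6094 = 0.10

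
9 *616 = 5544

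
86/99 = 86/99 = 0.87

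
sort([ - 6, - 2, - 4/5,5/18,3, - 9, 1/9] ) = [-9, - 6,-2,-4/5, 1/9 , 5/18,3 ] 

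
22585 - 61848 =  - 39263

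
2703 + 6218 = 8921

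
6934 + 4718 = 11652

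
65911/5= 65911/5 = 13182.20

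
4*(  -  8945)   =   - 35780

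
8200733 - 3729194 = 4471539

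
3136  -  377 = 2759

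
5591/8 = 5591/8  =  698.88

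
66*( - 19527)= - 1288782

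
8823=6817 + 2006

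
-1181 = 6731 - 7912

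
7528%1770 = 448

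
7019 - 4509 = 2510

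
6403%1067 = 1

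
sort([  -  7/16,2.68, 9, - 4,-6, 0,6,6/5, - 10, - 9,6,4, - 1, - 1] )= [-10, - 9, - 6, - 4, - 1, - 1, - 7/16, 0,6/5,2.68,4, 6, 6,9 ] 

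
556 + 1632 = 2188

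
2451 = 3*817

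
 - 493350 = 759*( - 650 )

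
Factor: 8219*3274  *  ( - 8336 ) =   -  224313474016 =-2^5*521^1*1637^1*8219^1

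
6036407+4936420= 10972827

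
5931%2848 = 235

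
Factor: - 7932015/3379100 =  - 2^( - 2 )*3^2* 5^( - 1)*7^1 * 13^2 *149^1*33791^( - 1 ) = - 1586403/675820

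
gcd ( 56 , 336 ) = 56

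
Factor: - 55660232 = -2^3*43^1 * 239^1 *677^1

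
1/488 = 1/488 =0.00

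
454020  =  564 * 805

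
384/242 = 1 + 71/121 = 1.59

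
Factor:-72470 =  - 2^1*5^1*7247^1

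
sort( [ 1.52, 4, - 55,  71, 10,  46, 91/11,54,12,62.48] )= [ -55, 1.52,  4,  91/11, 10,12, 46, 54,62.48,71]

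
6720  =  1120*6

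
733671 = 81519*9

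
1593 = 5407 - 3814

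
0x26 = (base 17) 24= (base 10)38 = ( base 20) 1I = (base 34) 14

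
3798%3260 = 538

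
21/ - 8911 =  - 1+1270/1273 = - 0.00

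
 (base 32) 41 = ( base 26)4P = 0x81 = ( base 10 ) 129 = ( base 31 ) 45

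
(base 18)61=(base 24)4D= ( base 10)109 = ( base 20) 59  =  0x6D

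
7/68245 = 7/68245 = 0.00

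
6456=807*8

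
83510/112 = 5965/8 = 745.62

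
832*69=57408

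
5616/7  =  5616/7 = 802.29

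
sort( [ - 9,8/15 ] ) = [-9,  8/15]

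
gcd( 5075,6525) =725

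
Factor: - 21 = - 3^1*7^1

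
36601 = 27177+9424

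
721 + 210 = 931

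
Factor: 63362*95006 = 2^2* 13^1*67^1 *709^1*2437^1=6019770172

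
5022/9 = 558= 558.00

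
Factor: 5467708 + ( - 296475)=5171233 = 1973^1  *  2621^1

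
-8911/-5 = 1782 + 1/5 = 1782.20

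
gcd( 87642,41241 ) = 3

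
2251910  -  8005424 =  - 5753514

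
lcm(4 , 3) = 12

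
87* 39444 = 3431628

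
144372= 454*318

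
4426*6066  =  26848116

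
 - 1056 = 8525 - 9581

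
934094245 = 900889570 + 33204675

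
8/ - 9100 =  - 2/2275 = -0.00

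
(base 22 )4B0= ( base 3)2222200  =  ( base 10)2178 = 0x882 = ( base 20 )58I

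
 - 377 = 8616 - 8993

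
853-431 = 422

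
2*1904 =3808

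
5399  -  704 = 4695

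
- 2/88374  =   - 1+44186/44187=- 0.00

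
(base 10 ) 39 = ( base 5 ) 124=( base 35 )14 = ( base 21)1i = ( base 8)47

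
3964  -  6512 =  - 2548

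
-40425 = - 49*825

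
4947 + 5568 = 10515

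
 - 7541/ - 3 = 7541/3 = 2513.67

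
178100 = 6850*26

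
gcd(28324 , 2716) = 388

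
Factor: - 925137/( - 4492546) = 2^( - 1) * 3^2 *102793^1 * 2246273^( - 1) 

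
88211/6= 88211/6 = 14701.83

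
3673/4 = 3673/4 = 918.25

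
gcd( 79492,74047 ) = 1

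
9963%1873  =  598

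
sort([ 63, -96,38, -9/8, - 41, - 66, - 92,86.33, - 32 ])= [ - 96, - 92,  -  66,-41, - 32, - 9/8,38,63,86.33 ]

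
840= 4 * 210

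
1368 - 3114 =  - 1746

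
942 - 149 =793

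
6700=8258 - 1558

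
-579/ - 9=64 + 1/3 =64.33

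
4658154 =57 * 81722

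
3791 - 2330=1461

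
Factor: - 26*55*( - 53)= 75790 = 2^1*5^1*11^1*13^1*53^1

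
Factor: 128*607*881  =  68450176  =  2^7*607^1*881^1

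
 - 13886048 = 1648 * ( - 8426) 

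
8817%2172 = 129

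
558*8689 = 4848462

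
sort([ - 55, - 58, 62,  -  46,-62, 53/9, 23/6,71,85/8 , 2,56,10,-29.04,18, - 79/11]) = [ - 62, - 58, - 55,  -  46,-29.04,-79/11,2,23/6,53/9, 10,85/8,18,  56, 62, 71 ]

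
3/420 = 1/140  =  0.01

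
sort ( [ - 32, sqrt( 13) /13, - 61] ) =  [ - 61,  -  32,sqrt(13 ) /13 ] 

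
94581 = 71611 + 22970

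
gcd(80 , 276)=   4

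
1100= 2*550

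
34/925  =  34/925 = 0.04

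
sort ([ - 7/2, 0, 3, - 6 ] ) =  [ - 6, - 7/2, 0, 3] 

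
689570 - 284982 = 404588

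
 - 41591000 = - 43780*950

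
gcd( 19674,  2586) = 6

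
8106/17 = 8106/17 = 476.82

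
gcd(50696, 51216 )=8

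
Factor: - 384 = - 2^7 * 3^1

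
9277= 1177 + 8100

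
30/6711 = 10/2237=0.00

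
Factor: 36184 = 2^3*4523^1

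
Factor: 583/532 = 2^(-2)*7^( - 1) * 11^1*19^(-1)*53^1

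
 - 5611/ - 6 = 5611/6 = 935.17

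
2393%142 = 121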